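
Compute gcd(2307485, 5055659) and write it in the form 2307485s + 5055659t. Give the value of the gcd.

1

Repeated division:
5055659 = 2×2307485 + 440689
2307485 = 5×440689 + 104040
440689 = 4×104040 + 24529
104040 = 4×24529 + 5924
24529 = 4×5924 + 833
5924 = 7×833 + 93
833 = 8×93 + 89
93 = 1×89 + 4
89 = 22×4 + 1
4 = 4×1 + 0
gcd(2307485, 5055659) = 1.
Working backward:
1 = 89 − 22·4
1 = −22·93 + 23·89
1 = 23·833 − 206·93
1 = −206·5924 + 1465·833
1 = 1465·24529 − 6066·5924
1 = −6066·104040 + 25729·24529
1 = 25729·440689 − 108982·104040
1 = −108982·2307485 + 570639·440689
1 = 570639·5055659 − 1250260·2307485
So 1 = (570639)·5055659 + (-1250260)·2307485.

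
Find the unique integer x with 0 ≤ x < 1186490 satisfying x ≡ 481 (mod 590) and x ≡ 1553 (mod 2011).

1184021

Write x = 481 + 590·k. Then 590·k ≡ 1553 − 481 ≡ 1072 (mod 2011).
Need 590⁻¹ mod 2011. Extended Euclid on (2011, 590):
2011 = 3×590 + 241
590 = 2×241 + 108
241 = 2×108 + 25
108 = 4×25 + 8
25 = 3×8 + 1
8 = 8×1 + 0
Back-substitute:
1 = 25 − 3·8
1 = −3·108 + 13·25
1 = 13·241 − 29·108
1 = −29·590 + 71·241
1 = 71·2011 − 242·590
590⁻¹ ≡ 1769 (mod 2011), so k ≡ 1769·1072 ≡ 2006 (mod 2011).
x = 481 + 590·2006 = 1184021.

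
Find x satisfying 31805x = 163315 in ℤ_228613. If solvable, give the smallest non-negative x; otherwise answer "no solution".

40078

First find gcd(31805, 228613):
228613 = 7*31805 + 5978
31805 = 5*5978 + 1915
5978 = 3*1915 + 233
1915 = 8*233 + 51
233 = 4*51 + 29
51 = 1*29 + 22
29 = 1*22 + 7
22 = 3*7 + 1
7 = 7*1 + 0
gcd = 1, so a unique solution mod 228613 exists.
Back-substitute for the Bézout coefficients:
1 = 22 − 3·7
1 = −3·29 + 4·22
1 = 4·51 − 7·29
1 = −7·233 + 32·51
1 = 32·1915 − 263·233
1 = −263·5978 + 821·1915
1 = 821·31805 − 4368·5978
1 = −4368·228613 + 31397·31805
So 31805·(31397) ≡ 1 (mod 228613), giving 31805⁻¹ ≡ 31397.
x ≡ 31805⁻¹·163315 ≡ 31397·163315 ≡ 40078 (mod 228613).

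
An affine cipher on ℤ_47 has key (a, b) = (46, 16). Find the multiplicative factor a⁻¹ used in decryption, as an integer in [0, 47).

46

Extended Euclidean algorithm:
47 = 1*46 + 1
46 = 46*1 + 0
The gcd is 1. Working backward:
1 = 47 − 46
Thus 46·(-1) ≡ 1 (mod 47); reducing, -1 mod 47 = 46.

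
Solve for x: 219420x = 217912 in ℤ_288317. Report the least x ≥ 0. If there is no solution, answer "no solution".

68518

First find gcd(219420, 288317):
288317 = 1·219420 + 68897
219420 = 3·68897 + 12729
68897 = 5·12729 + 5252
12729 = 2·5252 + 2225
5252 = 2·2225 + 802
2225 = 2·802 + 621
802 = 1·621 + 181
621 = 3·181 + 78
181 = 2·78 + 25
78 = 3·25 + 3
25 = 8·3 + 1
3 = 3·1 + 0
gcd = 1, so a unique solution mod 288317 exists.
Back-substitute for the Bézout coefficients:
1 = 25 − 8·3
1 = −8·78 + 25·25
1 = 25·181 − 58·78
1 = −58·621 + 199·181
1 = 199·802 − 257·621
1 = −257·2225 + 713·802
1 = 713·5252 − 1683·2225
1 = −1683·12729 + 4079·5252
1 = 4079·68897 − 22078·12729
1 = −22078·219420 + 70313·68897
1 = 70313·288317 − 92391·219420
So 219420·(-92391) ≡ 1 (mod 288317), giving 219420⁻¹ ≡ 195926.
x ≡ 219420⁻¹·217912 ≡ 195926·217912 ≡ 68518 (mod 288317).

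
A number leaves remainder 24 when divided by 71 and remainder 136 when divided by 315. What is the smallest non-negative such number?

5491

Write x = 24 + 71·k. Then 71·k ≡ 136 − 24 ≡ 112 (mod 315).
Need 71⁻¹ mod 315. Extended Euclid on (315, 71):
315 = 4×71 + 31
71 = 2×31 + 9
31 = 3×9 + 4
9 = 2×4 + 1
4 = 4×1 + 0
Back-substitute:
1 = 9 − 2·4
1 = −2·31 + 7·9
1 = 7·71 − 16·31
1 = −16·315 + 71·71
71⁻¹ ≡ 71 (mod 315), so k ≡ 71·112 ≡ 77 (mod 315).
x = 24 + 71·77 = 5491.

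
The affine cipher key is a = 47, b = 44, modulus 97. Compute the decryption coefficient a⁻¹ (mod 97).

Extended Euclidean algorithm:
97 = 2×47 + 3
47 = 15×3 + 2
3 = 1×2 + 1
2 = 2×1 + 0
Since gcd(47, 97) = 1, back-substitute to write 1 as a combination:
1 = 3 − 2
1 = −47 + 16·3
1 = 16·97 − 33·47
Thus 47·(-33) ≡ 1 (mod 97); reducing, -33 mod 97 = 64.

64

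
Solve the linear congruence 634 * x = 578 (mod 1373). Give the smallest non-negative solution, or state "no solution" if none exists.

1192

First find gcd(634, 1373):
1373 = 2×634 + 105
634 = 6×105 + 4
105 = 26×4 + 1
4 = 4×1 + 0
gcd = 1, so a unique solution mod 1373 exists.
Back-substitute for the Bézout coefficients:
1 = 105 − 26·4
1 = −26·634 + 157·105
1 = 157·1373 − 340·634
So 634·(-340) ≡ 1 (mod 1373), giving 634⁻¹ ≡ 1033.
x ≡ 634⁻¹·578 ≡ 1033·578 ≡ 1192 (mod 1373).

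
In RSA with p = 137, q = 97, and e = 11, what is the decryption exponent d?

φ(n) = (p−1)(q−1) = 136·96 = 13056.
Need d with 11·d ≡ 1 (mod 13056). Apply the extended Euclidean algorithm:
13056 = 1186·11 + 10
11 = 1·10 + 1
10 = 10·1 + 0
Back-substitute:
1 = 11 − 10
1 = −13056 + 1187·11
So 11·1187 ≡ 1 (mod 13056), hence d = 1187.

1187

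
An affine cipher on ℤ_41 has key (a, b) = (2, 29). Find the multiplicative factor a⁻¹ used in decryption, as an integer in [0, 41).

Run Euclid on (41, 2):
41 = 20*2 + 1
2 = 2*1 + 0
The gcd is 1. Working backward:
1 = 41 − 20·2
Thus 2·(-20) ≡ 1 (mod 41); reducing, -20 mod 41 = 21.

21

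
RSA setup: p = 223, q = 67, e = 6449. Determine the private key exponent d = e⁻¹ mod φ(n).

2765

φ(n) = (p−1)(q−1) = 222·66 = 14652.
Need d with 6449·d ≡ 1 (mod 14652). Apply the extended Euclidean algorithm:
14652 = 2*6449 + 1754
6449 = 3*1754 + 1187
1754 = 1*1187 + 567
1187 = 2*567 + 53
567 = 10*53 + 37
53 = 1*37 + 16
37 = 2*16 + 5
16 = 3*5 + 1
5 = 5*1 + 0
Back-substitute:
1 = 16 − 3·5
1 = −3·37 + 7·16
1 = 7·53 − 10·37
1 = −10·567 + 107·53
1 = 107·1187 − 224·567
1 = −224·1754 + 331·1187
1 = 331·6449 − 1217·1754
1 = −1217·14652 + 2765·6449
So 6449·2765 ≡ 1 (mod 14652), hence d = 2765.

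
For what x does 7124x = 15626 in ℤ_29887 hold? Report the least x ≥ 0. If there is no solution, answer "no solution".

1588

First find gcd(7124, 29887):
29887 = 4*7124 + 1391
7124 = 5*1391 + 169
1391 = 8*169 + 39
169 = 4*39 + 13
39 = 3*13 + 0
gcd = 13 and 13 | 15626, so solutions exist. Divide through by 13: 548x ≡ 1202 (mod 2299).
Now find 548⁻¹ mod 2299:
2299 = 4*548 + 107
548 = 5*107 + 13
107 = 8*13 + 3
13 = 4*3 + 1
3 = 3*1 + 0
Back-substitute:
1 = 13 − 4·3
1 = −4·107 + 33·13
1 = 33·548 − 169·107
1 = −169·2299 + 709·548
So 548⁻¹ ≡ 709 (mod 2299).
Then x ≡ 709·1202 ≡ 1588 (mod 2299); the smallest non-negative solution is x = 1588.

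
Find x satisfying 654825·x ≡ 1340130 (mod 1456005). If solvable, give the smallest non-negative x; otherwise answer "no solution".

First find gcd(654825, 1456005):
1456005 = 2*654825 + 146355
654825 = 4*146355 + 69405
146355 = 2*69405 + 7545
69405 = 9*7545 + 1500
7545 = 5*1500 + 45
1500 = 33*45 + 15
45 = 3*15 + 0
gcd = 15 and 15 | 1340130, so solutions exist. Divide through by 15: 43655x ≡ 89342 (mod 97067).
Now find 43655⁻¹ mod 97067:
97067 = 2·43655 + 9757
43655 = 4·9757 + 4627
9757 = 2·4627 + 503
4627 = 9·503 + 100
503 = 5·100 + 3
100 = 33·3 + 1
3 = 3·1 + 0
Back-substitute:
1 = 100 − 33·3
1 = −33·503 + 166·100
1 = 166·4627 − 1527·503
1 = −1527·9757 + 3220·4627
1 = 3220·43655 − 14407·9757
1 = −14407·97067 + 32034·43655
So 43655⁻¹ ≡ 32034 (mod 97067).
Then x ≡ 32034·89342 ≡ 58200 (mod 97067); the smallest non-negative solution is x = 58200.

58200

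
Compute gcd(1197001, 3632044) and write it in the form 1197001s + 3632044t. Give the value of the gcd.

Euclidean algorithm:
3632044 = 3*1197001 + 41041
1197001 = 29*41041 + 6812
41041 = 6*6812 + 169
6812 = 40*169 + 52
169 = 3*52 + 13
52 = 4*13 + 0
gcd(1197001, 3632044) = 13.
Working backward:
13 = 169 − 3·52
13 = −3·6812 + 121·169
13 = 121·41041 − 729·6812
13 = −729·1197001 + 21262·41041
13 = 21262·3632044 − 64515·1197001
So 13 = (21262)·3632044 + (-64515)·1197001.

13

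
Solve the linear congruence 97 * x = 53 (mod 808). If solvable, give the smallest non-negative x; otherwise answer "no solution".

517

First find gcd(97, 808):
808 = 8·97 + 32
97 = 3·32 + 1
32 = 32·1 + 0
gcd = 1, so a unique solution mod 808 exists.
Back-substitute for the Bézout coefficients:
1 = 97 − 3·32
1 = −3·808 + 25·97
So 97·(25) ≡ 1 (mod 808), giving 97⁻¹ ≡ 25.
x ≡ 97⁻¹·53 ≡ 25·53 ≡ 517 (mod 808).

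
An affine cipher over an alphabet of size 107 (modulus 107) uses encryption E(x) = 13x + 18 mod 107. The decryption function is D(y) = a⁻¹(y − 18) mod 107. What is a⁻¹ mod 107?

Extended Euclidean algorithm:
107 = 8*13 + 3
13 = 4*3 + 1
3 = 3*1 + 0
gcd = 1, so the inverse exists. Back-substitute:
1 = 13 − 4·3
1 = −4·107 + 33·13
So 13·33 ≡ 1 (mod 107).

33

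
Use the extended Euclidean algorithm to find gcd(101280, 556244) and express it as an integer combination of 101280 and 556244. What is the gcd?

4

Repeated division:
556244 = 5·101280 + 49844
101280 = 2·49844 + 1592
49844 = 31·1592 + 492
1592 = 3·492 + 116
492 = 4·116 + 28
116 = 4·28 + 4
28 = 7·4 + 0
gcd(101280, 556244) = 4.
Express as a combination:
4 = 116 − 4·28
4 = −4·492 + 17·116
4 = 17·1592 − 55·492
4 = −55·49844 + 1722·1592
4 = 1722·101280 − 3499·49844
4 = −3499·556244 + 19217·101280
So 4 = (-3499)·556244 + (19217)·101280.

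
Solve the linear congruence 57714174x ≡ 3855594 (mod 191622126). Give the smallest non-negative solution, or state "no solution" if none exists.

21708234

First find gcd(57714174, 191622126):
191622126 = 3*57714174 + 18479604
57714174 = 3*18479604 + 2275362
18479604 = 8*2275362 + 276708
2275362 = 8*276708 + 61698
276708 = 4*61698 + 29916
61698 = 2*29916 + 1866
29916 = 16*1866 + 60
1866 = 31*60 + 6
60 = 10*6 + 0
gcd = 6 and 6 | 3855594, so solutions exist. Divide through by 6: 9619029x ≡ 642599 (mod 31937021).
Now find 9619029⁻¹ mod 31937021:
31937021 = 3·9619029 + 3079934
9619029 = 3·3079934 + 379227
3079934 = 8·379227 + 46118
379227 = 8·46118 + 10283
46118 = 4·10283 + 4986
10283 = 2·4986 + 311
4986 = 16·311 + 10
311 = 31·10 + 1
10 = 10·1 + 0
Back-substitute:
1 = 311 − 31·10
1 = −31·4986 + 497·311
1 = 497·10283 − 1025·4986
1 = −1025·46118 + 4597·10283
1 = 4597·379227 − 37801·46118
1 = −37801·3079934 + 307005·379227
1 = 307005·9619029 − 958816·3079934
1 = −958816·31937021 + 3183453·9619029
So 9619029⁻¹ ≡ 3183453 (mod 31937021).
Then x ≡ 3183453·642599 ≡ 21708234 (mod 31937021); the smallest non-negative solution is x = 21708234.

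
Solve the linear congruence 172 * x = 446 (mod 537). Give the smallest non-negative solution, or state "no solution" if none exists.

First find gcd(172, 537):
537 = 3×172 + 21
172 = 8×21 + 4
21 = 5×4 + 1
4 = 4×1 + 0
gcd = 1, so a unique solution mod 537 exists.
Back-substitute for the Bézout coefficients:
1 = 21 − 5·4
1 = −5·172 + 41·21
1 = 41·537 − 128·172
So 172·(-128) ≡ 1 (mod 537), giving 172⁻¹ ≡ 409.
x ≡ 172⁻¹·446 ≡ 409·446 ≡ 371 (mod 537).

371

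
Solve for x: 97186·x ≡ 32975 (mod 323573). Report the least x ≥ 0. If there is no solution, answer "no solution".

49066

First find gcd(97186, 323573):
323573 = 3×97186 + 32015
97186 = 3×32015 + 1141
32015 = 28×1141 + 67
1141 = 17×67 + 2
67 = 33×2 + 1
2 = 2×1 + 0
gcd = 1, so a unique solution mod 323573 exists.
Back-substitute for the Bézout coefficients:
1 = 67 − 33·2
1 = −33·1141 + 562·67
1 = 562·32015 − 15769·1141
1 = −15769·97186 + 47869·32015
1 = 47869·323573 − 159376·97186
So 97186·(-159376) ≡ 1 (mod 323573), giving 97186⁻¹ ≡ 164197.
x ≡ 97186⁻¹·32975 ≡ 164197·32975 ≡ 49066 (mod 323573).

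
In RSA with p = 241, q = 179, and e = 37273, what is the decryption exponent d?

28297

φ(n) = (p−1)(q−1) = 240·178 = 42720.
Need d with 37273·d ≡ 1 (mod 42720). Apply the extended Euclidean algorithm:
42720 = 1×37273 + 5447
37273 = 6×5447 + 4591
5447 = 1×4591 + 856
4591 = 5×856 + 311
856 = 2×311 + 234
311 = 1×234 + 77
234 = 3×77 + 3
77 = 25×3 + 2
3 = 1×2 + 1
2 = 2×1 + 0
Back-substitute:
1 = 3 − 2
1 = −77 + 26·3
1 = 26·234 − 79·77
1 = −79·311 + 105·234
1 = 105·856 − 289·311
1 = −289·4591 + 1550·856
1 = 1550·5447 − 1839·4591
1 = −1839·37273 + 12584·5447
1 = 12584·42720 − 14423·37273
So 37273·(-14423) ≡ 1 (mod 42720), hence d ≡ -14423 ≡ 28297 (mod 42720).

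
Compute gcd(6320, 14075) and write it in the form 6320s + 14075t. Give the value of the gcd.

5

Repeated division:
14075 = 2×6320 + 1435
6320 = 4×1435 + 580
1435 = 2×580 + 275
580 = 2×275 + 30
275 = 9×30 + 5
30 = 6×5 + 0
gcd(6320, 14075) = 5.
Express as a combination:
5 = 275 − 9·30
5 = −9·580 + 19·275
5 = 19·1435 − 47·580
5 = −47·6320 + 207·1435
5 = 207·14075 − 461·6320
So 5 = (207)·14075 + (-461)·6320.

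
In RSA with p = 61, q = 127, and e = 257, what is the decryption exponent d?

φ(n) = (p−1)(q−1) = 60·126 = 7560.
Need d with 257·d ≡ 1 (mod 7560). Apply the extended Euclidean algorithm:
7560 = 29·257 + 107
257 = 2·107 + 43
107 = 2·43 + 21
43 = 2·21 + 1
21 = 21·1 + 0
Back-substitute:
1 = 43 − 2·21
1 = −2·107 + 5·43
1 = 5·257 − 12·107
1 = −12·7560 + 353·257
So 257·353 ≡ 1 (mod 7560), hence d = 353.

353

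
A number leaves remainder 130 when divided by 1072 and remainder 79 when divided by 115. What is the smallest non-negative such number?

Write x = 130 + 1072·k. Then 1072·k ≡ 79 − 130 ≡ 64 (mod 115).
Need 1072⁻¹ mod 115. Extended Euclid on (115, 37):
115 = 3·37 + 4
37 = 9·4 + 1
4 = 4·1 + 0
Back-substitute:
1 = 37 − 9·4
1 = −9·115 + 28·37
1072⁻¹ ≡ 28 (mod 115), so k ≡ 28·64 ≡ 67 (mod 115).
x = 130 + 1072·67 = 71954.

71954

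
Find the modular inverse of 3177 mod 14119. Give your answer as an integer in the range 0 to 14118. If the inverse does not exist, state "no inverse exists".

Run Euclid on (14119, 3177):
14119 = 4*3177 + 1411
3177 = 2*1411 + 355
1411 = 3*355 + 346
355 = 1*346 + 9
346 = 38*9 + 4
9 = 2*4 + 1
4 = 4*1 + 0
gcd = 1, so the inverse exists. Back-substitute:
1 = 9 − 2·4
1 = −2·346 + 77·9
1 = 77·355 − 79·346
1 = −79·1411 + 314·355
1 = 314·3177 − 707·1411
1 = −707·14119 + 3142·3177
So 3177·3142 ≡ 1 (mod 14119).

3142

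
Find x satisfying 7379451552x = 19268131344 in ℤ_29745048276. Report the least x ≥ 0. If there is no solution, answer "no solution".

First find gcd(7379451552, 29745048276):
29745048276 = 4*7379451552 + 227242068
7379451552 = 32*227242068 + 107705376
227242068 = 2*107705376 + 11831316
107705376 = 9*11831316 + 1223532
11831316 = 9*1223532 + 819528
1223532 = 1*819528 + 404004
819528 = 2*404004 + 11520
404004 = 35*11520 + 804
11520 = 14*804 + 264
804 = 3*264 + 12
264 = 22*12 + 0
gcd = 12 and 12 | 19268131344, so solutions exist. Divide through by 12: 614954296x ≡ 1605677612 (mod 2478754023).
Now find 614954296⁻¹ mod 2478754023:
2478754023 = 4×614954296 + 18936839
614954296 = 32×18936839 + 8975448
18936839 = 2×8975448 + 985943
8975448 = 9×985943 + 101961
985943 = 9×101961 + 68294
101961 = 1×68294 + 33667
68294 = 2×33667 + 960
33667 = 35×960 + 67
960 = 14×67 + 22
67 = 3×22 + 1
22 = 22×1 + 0
Back-substitute:
1 = 67 − 3·22
1 = −3·960 + 43·67
1 = 43·33667 − 1508·960
1 = −1508·68294 + 3059·33667
1 = 3059·101961 − 4567·68294
1 = −4567·985943 + 44162·101961
1 = 44162·8975448 − 402025·985943
1 = −402025·18936839 + 848212·8975448
1 = 848212·614954296 − 27544809·18936839
1 = −27544809·2478754023 + 111027448·614954296
So 614954296⁻¹ ≡ 111027448 (mod 2478754023).
Then x ≡ 111027448·1605677612 ≡ 431954855 (mod 2478754023); the smallest non-negative solution is x = 431954855.

431954855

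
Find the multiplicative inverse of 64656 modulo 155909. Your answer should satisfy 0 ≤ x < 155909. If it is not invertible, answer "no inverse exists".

64053

Apply the Euclidean algorithm to 155909 and 64656:
155909 = 2×64656 + 26597
64656 = 2×26597 + 11462
26597 = 2×11462 + 3673
11462 = 3×3673 + 443
3673 = 8×443 + 129
443 = 3×129 + 56
129 = 2×56 + 17
56 = 3×17 + 5
17 = 3×5 + 2
5 = 2×2 + 1
2 = 2×1 + 0
gcd = 1, so the inverse exists. Back-substitute:
1 = 5 − 2·2
1 = −2·17 + 7·5
1 = 7·56 − 23·17
1 = −23·129 + 53·56
1 = 53·443 − 182·129
1 = −182·3673 + 1509·443
1 = 1509·11462 − 4709·3673
1 = −4709·26597 + 10927·11462
1 = 10927·64656 − 26563·26597
1 = −26563·155909 + 64053·64656
So 64656·64053 ≡ 1 (mod 155909).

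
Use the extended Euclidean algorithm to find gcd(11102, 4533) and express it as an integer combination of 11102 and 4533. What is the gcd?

1

Repeated division:
11102 = 2*4533 + 2036
4533 = 2*2036 + 461
2036 = 4*461 + 192
461 = 2*192 + 77
192 = 2*77 + 38
77 = 2*38 + 1
38 = 38*1 + 0
gcd(11102, 4533) = 1.
Working backward:
1 = 77 − 2·38
1 = −2·192 + 5·77
1 = 5·461 − 12·192
1 = −12·2036 + 53·461
1 = 53·4533 − 118·2036
1 = −118·11102 + 289·4533
So 1 = (-118)·11102 + (289)·4533.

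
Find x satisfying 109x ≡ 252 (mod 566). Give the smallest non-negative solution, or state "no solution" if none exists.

506

First find gcd(109, 566):
566 = 5×109 + 21
109 = 5×21 + 4
21 = 5×4 + 1
4 = 4×1 + 0
gcd = 1, so a unique solution mod 566 exists.
Back-substitute for the Bézout coefficients:
1 = 21 − 5·4
1 = −5·109 + 26·21
1 = 26·566 − 135·109
So 109·(-135) ≡ 1 (mod 566), giving 109⁻¹ ≡ 431.
x ≡ 109⁻¹·252 ≡ 431·252 ≡ 506 (mod 566).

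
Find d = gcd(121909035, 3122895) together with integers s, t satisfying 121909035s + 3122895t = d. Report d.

15

Euclidean algorithm:
121909035 = 39*3122895 + 116130
3122895 = 26*116130 + 103515
116130 = 1*103515 + 12615
103515 = 8*12615 + 2595
12615 = 4*2595 + 2235
2595 = 1*2235 + 360
2235 = 6*360 + 75
360 = 4*75 + 60
75 = 1*60 + 15
60 = 4*15 + 0
gcd(121909035, 3122895) = 15.
Working backward:
15 = 75 − 60
15 = −360 + 5·75
15 = 5·2235 − 31·360
15 = −31·2595 + 36·2235
15 = 36·12615 − 175·2595
15 = −175·103515 + 1436·12615
15 = 1436·116130 − 1611·103515
15 = −1611·3122895 + 43322·116130
15 = 43322·121909035 − 1691169·3122895
So 15 = (43322)·121909035 + (-1691169)·3122895.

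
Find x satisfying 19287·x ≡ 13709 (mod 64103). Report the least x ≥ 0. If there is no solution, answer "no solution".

32353

First find gcd(19287, 64103):
64103 = 3*19287 + 6242
19287 = 3*6242 + 561
6242 = 11*561 + 71
561 = 7*71 + 64
71 = 1*64 + 7
64 = 9*7 + 1
7 = 7*1 + 0
gcd = 1, so a unique solution mod 64103 exists.
Back-substitute for the Bézout coefficients:
1 = 64 − 9·7
1 = −9·71 + 10·64
1 = 10·561 − 79·71
1 = −79·6242 + 879·561
1 = 879·19287 − 2716·6242
1 = −2716·64103 + 9027·19287
So 19287·(9027) ≡ 1 (mod 64103), giving 19287⁻¹ ≡ 9027.
x ≡ 19287⁻¹·13709 ≡ 9027·13709 ≡ 32353 (mod 64103).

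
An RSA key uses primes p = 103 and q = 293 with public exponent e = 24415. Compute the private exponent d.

φ(n) = (p−1)(q−1) = 102·292 = 29784.
Need d with 24415·d ≡ 1 (mod 29784). Apply the extended Euclidean algorithm:
29784 = 1*24415 + 5369
24415 = 4*5369 + 2939
5369 = 1*2939 + 2430
2939 = 1*2430 + 509
2430 = 4*509 + 394
509 = 1*394 + 115
394 = 3*115 + 49
115 = 2*49 + 17
49 = 2*17 + 15
17 = 1*15 + 2
15 = 7*2 + 1
2 = 2*1 + 0
Back-substitute:
1 = 15 − 7·2
1 = −7·17 + 8·15
1 = 8·49 − 23·17
1 = −23·115 + 54·49
1 = 54·394 − 185·115
1 = −185·509 + 239·394
1 = 239·2430 − 1141·509
1 = −1141·2939 + 1380·2430
1 = 1380·5369 − 2521·2939
1 = −2521·24415 + 11464·5369
1 = 11464·29784 − 13985·24415
So 24415·(-13985) ≡ 1 (mod 29784), hence d ≡ -13985 ≡ 15799 (mod 29784).

15799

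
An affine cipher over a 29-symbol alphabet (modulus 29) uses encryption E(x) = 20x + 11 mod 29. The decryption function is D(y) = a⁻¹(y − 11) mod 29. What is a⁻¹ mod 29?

16

gcd(29, 20) by repeated division:
29 = 1*20 + 9
20 = 2*9 + 2
9 = 4*2 + 1
2 = 2*1 + 0
Since gcd(20, 29) = 1, back-substitute to write 1 as a combination:
1 = 9 − 4·2
1 = −4·20 + 9·9
1 = 9·29 − 13·20
So 20·(-13) ≡ 1 (mod 29), and -13 ≡ 16 (mod 29).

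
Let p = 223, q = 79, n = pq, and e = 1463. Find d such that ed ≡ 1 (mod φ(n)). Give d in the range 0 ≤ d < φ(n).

φ(n) = (p−1)(q−1) = 222·78 = 17316.
Need d with 1463·d ≡ 1 (mod 17316). Apply the extended Euclidean algorithm:
17316 = 11*1463 + 1223
1463 = 1*1223 + 240
1223 = 5*240 + 23
240 = 10*23 + 10
23 = 2*10 + 3
10 = 3*3 + 1
3 = 3*1 + 0
Back-substitute:
1 = 10 − 3·3
1 = −3·23 + 7·10
1 = 7·240 − 73·23
1 = −73·1223 + 372·240
1 = 372·1463 − 445·1223
1 = −445·17316 + 5267·1463
So 1463·5267 ≡ 1 (mod 17316), hence d = 5267.

5267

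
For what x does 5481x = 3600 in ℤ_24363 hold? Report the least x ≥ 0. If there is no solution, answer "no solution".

First find gcd(5481, 24363):
24363 = 4·5481 + 2439
5481 = 2·2439 + 603
2439 = 4·603 + 27
603 = 22·27 + 9
27 = 3·9 + 0
gcd = 9 and 9 | 3600, so solutions exist. Divide through by 9: 609x ≡ 400 (mod 2707).
Now find 609⁻¹ mod 2707:
2707 = 4*609 + 271
609 = 2*271 + 67
271 = 4*67 + 3
67 = 22*3 + 1
3 = 3*1 + 0
Back-substitute:
1 = 67 − 22·3
1 = −22·271 + 89·67
1 = 89·609 − 200·271
1 = −200·2707 + 889·609
So 609⁻¹ ≡ 889 (mod 2707).
Then x ≡ 889·400 ≡ 983 (mod 2707); the smallest non-negative solution is x = 983.

983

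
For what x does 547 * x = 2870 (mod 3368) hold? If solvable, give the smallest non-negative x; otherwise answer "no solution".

818

First find gcd(547, 3368):
3368 = 6*547 + 86
547 = 6*86 + 31
86 = 2*31 + 24
31 = 1*24 + 7
24 = 3*7 + 3
7 = 2*3 + 1
3 = 3*1 + 0
gcd = 1, so a unique solution mod 3368 exists.
Back-substitute for the Bézout coefficients:
1 = 7 − 2·3
1 = −2·24 + 7·7
1 = 7·31 − 9·24
1 = −9·86 + 25·31
1 = 25·547 − 159·86
1 = −159·3368 + 979·547
So 547·(979) ≡ 1 (mod 3368), giving 547⁻¹ ≡ 979.
x ≡ 547⁻¹·2870 ≡ 979·2870 ≡ 818 (mod 3368).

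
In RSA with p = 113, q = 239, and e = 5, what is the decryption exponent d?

φ(n) = (p−1)(q−1) = 112·238 = 26656.
Need d with 5·d ≡ 1 (mod 26656). Apply the extended Euclidean algorithm:
26656 = 5331×5 + 1
5 = 5×1 + 0
Back-substitute:
1 = 26656 − 5331·5
So 5·(-5331) ≡ 1 (mod 26656), hence d ≡ -5331 ≡ 21325 (mod 26656).

21325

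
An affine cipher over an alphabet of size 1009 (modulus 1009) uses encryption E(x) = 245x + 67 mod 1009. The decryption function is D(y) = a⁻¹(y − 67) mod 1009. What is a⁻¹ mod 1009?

Apply the Euclidean algorithm to 1009 and 245:
1009 = 4·245 + 29
245 = 8·29 + 13
29 = 2·13 + 3
13 = 4·3 + 1
3 = 3·1 + 0
The gcd is 1. Working backward:
1 = 13 − 4·3
1 = −4·29 + 9·13
1 = 9·245 − 76·29
1 = −76·1009 + 313·245
So 245·313 ≡ 1 (mod 1009).

313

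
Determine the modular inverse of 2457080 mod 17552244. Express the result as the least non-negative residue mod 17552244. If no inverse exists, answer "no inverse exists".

no inverse exists

Euclidean algorithm on 17552244, 2457080:
17552244 = 7·2457080 + 352684
2457080 = 6·352684 + 340976
352684 = 1·340976 + 11708
340976 = 29·11708 + 1444
11708 = 8·1444 + 156
1444 = 9·156 + 40
156 = 3·40 + 36
40 = 1·36 + 4
36 = 9·4 + 0
Since gcd = 4 > 1, 2457080 is not a unit mod 17552244.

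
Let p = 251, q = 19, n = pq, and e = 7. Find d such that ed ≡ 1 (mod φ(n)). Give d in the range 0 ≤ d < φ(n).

643

φ(n) = (p−1)(q−1) = 250·18 = 4500.
Need d with 7·d ≡ 1 (mod 4500). Apply the extended Euclidean algorithm:
4500 = 642·7 + 6
7 = 1·6 + 1
6 = 6·1 + 0
Back-substitute:
1 = 7 − 6
1 = −4500 + 643·7
So 7·643 ≡ 1 (mod 4500), hence d = 643.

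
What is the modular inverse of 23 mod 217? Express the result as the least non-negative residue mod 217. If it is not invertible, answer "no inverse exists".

151

Extended Euclidean algorithm:
217 = 9*23 + 10
23 = 2*10 + 3
10 = 3*3 + 1
3 = 3*1 + 0
gcd = 1, so the inverse exists. Back-substitute:
1 = 10 − 3·3
1 = −3·23 + 7·10
1 = 7·217 − 66·23
Hence 23⁻¹ ≡ -66 ≡ 151 (mod 217).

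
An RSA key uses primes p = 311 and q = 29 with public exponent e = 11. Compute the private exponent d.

φ(n) = (p−1)(q−1) = 310·28 = 8680.
Need d with 11·d ≡ 1 (mod 8680). Apply the extended Euclidean algorithm:
8680 = 789*11 + 1
11 = 11*1 + 0
Back-substitute:
1 = 8680 − 789·11
So 11·(-789) ≡ 1 (mod 8680), hence d ≡ -789 ≡ 7891 (mod 8680).

7891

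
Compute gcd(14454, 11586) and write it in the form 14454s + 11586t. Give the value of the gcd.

Euclidean algorithm:
14454 = 1*11586 + 2868
11586 = 4*2868 + 114
2868 = 25*114 + 18
114 = 6*18 + 6
18 = 3*6 + 0
gcd(14454, 11586) = 6.
Back-substituting:
6 = 114 − 6·18
6 = −6·2868 + 151·114
6 = 151·11586 − 610·2868
6 = −610·14454 + 761·11586
So 6 = (-610)·14454 + (761)·11586.

6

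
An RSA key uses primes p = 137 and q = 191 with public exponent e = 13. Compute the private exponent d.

19877

φ(n) = (p−1)(q−1) = 136·190 = 25840.
Need d with 13·d ≡ 1 (mod 25840). Apply the extended Euclidean algorithm:
25840 = 1987·13 + 9
13 = 1·9 + 4
9 = 2·4 + 1
4 = 4·1 + 0
Back-substitute:
1 = 9 − 2·4
1 = −2·13 + 3·9
1 = 3·25840 − 5963·13
So 13·(-5963) ≡ 1 (mod 25840), hence d ≡ -5963 ≡ 19877 (mod 25840).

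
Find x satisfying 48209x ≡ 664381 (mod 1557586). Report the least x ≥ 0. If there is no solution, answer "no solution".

First find gcd(48209, 1557586):
1557586 = 32·48209 + 14898
48209 = 3·14898 + 3515
14898 = 4·3515 + 838
3515 = 4·838 + 163
838 = 5·163 + 23
163 = 7·23 + 2
23 = 11·2 + 1
2 = 2·1 + 0
gcd = 1, so a unique solution mod 1557586 exists.
Back-substitute for the Bézout coefficients:
1 = 23 − 11·2
1 = −11·163 + 78·23
1 = 78·838 − 401·163
1 = −401·3515 + 1682·838
1 = 1682·14898 − 7129·3515
1 = −7129·48209 + 23069·14898
1 = 23069·1557586 − 745337·48209
So 48209·(-745337) ≡ 1 (mod 1557586), giving 48209⁻¹ ≡ 812249.
x ≡ 48209⁻¹·664381 ≡ 812249·664381 ≡ 1557309 (mod 1557586).

1557309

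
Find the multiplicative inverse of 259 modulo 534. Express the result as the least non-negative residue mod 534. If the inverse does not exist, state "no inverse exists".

367

Extended Euclidean algorithm:
534 = 2·259 + 16
259 = 16·16 + 3
16 = 5·3 + 1
3 = 3·1 + 0
Since gcd(259, 534) = 1, back-substitute to write 1 as a combination:
1 = 16 − 5·3
1 = −5·259 + 81·16
1 = 81·534 − 167·259
So 259·(-167) ≡ 1 (mod 534), and -167 ≡ 367 (mod 534).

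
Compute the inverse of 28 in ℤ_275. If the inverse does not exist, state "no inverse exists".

gcd(275, 28) by repeated division:
275 = 9*28 + 23
28 = 1*23 + 5
23 = 4*5 + 3
5 = 1*3 + 2
3 = 1*2 + 1
2 = 2*1 + 0
Since gcd(28, 275) = 1, back-substitute to write 1 as a combination:
1 = 3 − 2
1 = −5 + 2·3
1 = 2·23 − 9·5
1 = −9·28 + 11·23
1 = 11·275 − 108·28
So 28·(-108) ≡ 1 (mod 275), and -108 ≡ 167 (mod 275).

167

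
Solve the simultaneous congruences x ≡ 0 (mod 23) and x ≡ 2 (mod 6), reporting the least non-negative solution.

92

Write x = 0 + 23·k. Then 23·k ≡ 2 − 0 ≡ 2 (mod 6).
Need 23⁻¹ mod 6. Extended Euclid on (6, 5):
6 = 1*5 + 1
5 = 5*1 + 0
Back-substitute:
1 = 6 − 5
23⁻¹ ≡ 5 (mod 6), so k ≡ 5·2 ≡ 4 (mod 6).
x = 0 + 23·4 = 92.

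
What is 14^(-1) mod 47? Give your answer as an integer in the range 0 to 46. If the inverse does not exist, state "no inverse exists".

37

Apply the Euclidean algorithm to 47 and 14:
47 = 3·14 + 5
14 = 2·5 + 4
5 = 1·4 + 1
4 = 4·1 + 0
Since gcd(14, 47) = 1, back-substitute to write 1 as a combination:
1 = 5 − 4
1 = −14 + 3·5
1 = 3·47 − 10·14
So 14·(-10) ≡ 1 (mod 47), and -10 ≡ 37 (mod 47).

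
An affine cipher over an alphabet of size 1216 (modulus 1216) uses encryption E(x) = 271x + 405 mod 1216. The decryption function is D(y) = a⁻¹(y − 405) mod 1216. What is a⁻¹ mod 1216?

Extended Euclidean algorithm:
1216 = 4×271 + 132
271 = 2×132 + 7
132 = 18×7 + 6
7 = 1×6 + 1
6 = 6×1 + 0
gcd = 1, so the inverse exists. Back-substitute:
1 = 7 − 6
1 = −132 + 19·7
1 = 19·271 − 39·132
1 = −39·1216 + 175·271
So 271·175 ≡ 1 (mod 1216).

175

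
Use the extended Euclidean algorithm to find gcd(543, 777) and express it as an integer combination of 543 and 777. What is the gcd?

3

Repeated division:
777 = 1×543 + 234
543 = 2×234 + 75
234 = 3×75 + 9
75 = 8×9 + 3
9 = 3×3 + 0
gcd(543, 777) = 3.
Back-substituting:
3 = 75 − 8·9
3 = −8·234 + 25·75
3 = 25·543 − 58·234
3 = −58·777 + 83·543
So 3 = (-58)·777 + (83)·543.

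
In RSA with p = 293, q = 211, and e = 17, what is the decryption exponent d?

57713

φ(n) = (p−1)(q−1) = 292·210 = 61320.
Need d with 17·d ≡ 1 (mod 61320). Apply the extended Euclidean algorithm:
61320 = 3607×17 + 1
17 = 17×1 + 0
Back-substitute:
1 = 61320 − 3607·17
So 17·(-3607) ≡ 1 (mod 61320), hence d ≡ -3607 ≡ 57713 (mod 61320).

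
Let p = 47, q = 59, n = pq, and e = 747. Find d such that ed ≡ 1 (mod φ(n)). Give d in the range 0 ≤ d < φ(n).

φ(n) = (p−1)(q−1) = 46·58 = 2668.
Need d with 747·d ≡ 1 (mod 2668). Apply the extended Euclidean algorithm:
2668 = 3*747 + 427
747 = 1*427 + 320
427 = 1*320 + 107
320 = 2*107 + 106
107 = 1*106 + 1
106 = 106*1 + 0
Back-substitute:
1 = 107 − 106
1 = −320 + 3·107
1 = 3·427 − 4·320
1 = −4·747 + 7·427
1 = 7·2668 − 25·747
So 747·(-25) ≡ 1 (mod 2668), hence d ≡ -25 ≡ 2643 (mod 2668).

2643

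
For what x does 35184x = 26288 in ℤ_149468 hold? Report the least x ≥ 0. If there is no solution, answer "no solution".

First find gcd(35184, 149468):
149468 = 4×35184 + 8732
35184 = 4×8732 + 256
8732 = 34×256 + 28
256 = 9×28 + 4
28 = 7×4 + 0
gcd = 4 and 4 | 26288, so solutions exist. Divide through by 4: 8796x ≡ 6572 (mod 37367).
Now find 8796⁻¹ mod 37367:
37367 = 4×8796 + 2183
8796 = 4×2183 + 64
2183 = 34×64 + 7
64 = 9×7 + 1
7 = 7×1 + 0
Back-substitute:
1 = 64 − 9·7
1 = −9·2183 + 307·64
1 = 307·8796 − 1237·2183
1 = −1237·37367 + 5255·8796
So 8796⁻¹ ≡ 5255 (mod 37367).
Then x ≡ 5255·6572 ≡ 8752 (mod 37367); the smallest non-negative solution is x = 8752.

8752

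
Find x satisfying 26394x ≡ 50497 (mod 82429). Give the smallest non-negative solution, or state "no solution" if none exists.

79336

First find gcd(26394, 82429):
82429 = 3×26394 + 3247
26394 = 8×3247 + 418
3247 = 7×418 + 321
418 = 1×321 + 97
321 = 3×97 + 30
97 = 3×30 + 7
30 = 4×7 + 2
7 = 3×2 + 1
2 = 2×1 + 0
gcd = 1, so a unique solution mod 82429 exists.
Back-substitute for the Bézout coefficients:
1 = 7 − 3·2
1 = −3·30 + 13·7
1 = 13·97 − 42·30
1 = −42·321 + 139·97
1 = 139·418 − 181·321
1 = −181·3247 + 1406·418
1 = 1406·26394 − 11429·3247
1 = −11429·82429 + 35693·26394
So 26394·(35693) ≡ 1 (mod 82429), giving 26394⁻¹ ≡ 35693.
x ≡ 26394⁻¹·50497 ≡ 35693·50497 ≡ 79336 (mod 82429).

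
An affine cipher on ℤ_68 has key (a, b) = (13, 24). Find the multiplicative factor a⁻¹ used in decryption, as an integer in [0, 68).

Apply the Euclidean algorithm to 68 and 13:
68 = 5·13 + 3
13 = 4·3 + 1
3 = 3·1 + 0
The gcd is 1. Working backward:
1 = 13 − 4·3
1 = −4·68 + 21·13
So 13·21 ≡ 1 (mod 68).

21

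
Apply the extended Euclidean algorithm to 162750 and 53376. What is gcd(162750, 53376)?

Repeated division:
162750 = 3·53376 + 2622
53376 = 20·2622 + 936
2622 = 2·936 + 750
936 = 1·750 + 186
750 = 4·186 + 6
186 = 31·6 + 0
gcd(162750, 53376) = 6.
Back-substituting:
6 = 750 − 4·186
6 = −4·936 + 5·750
6 = 5·2622 − 14·936
6 = −14·53376 + 285·2622
6 = 285·162750 − 869·53376
So 6 = (285)·162750 + (-869)·53376.

6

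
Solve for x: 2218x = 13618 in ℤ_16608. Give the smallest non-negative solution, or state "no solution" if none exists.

2245

First find gcd(2218, 16608):
16608 = 7×2218 + 1082
2218 = 2×1082 + 54
1082 = 20×54 + 2
54 = 27×2 + 0
gcd = 2 and 2 | 13618, so solutions exist. Divide through by 2: 1109x ≡ 6809 (mod 8304).
Now find 1109⁻¹ mod 8304:
8304 = 7·1109 + 541
1109 = 2·541 + 27
541 = 20·27 + 1
27 = 27·1 + 0
Back-substitute:
1 = 541 − 20·27
1 = −20·1109 + 41·541
1 = 41·8304 − 307·1109
So 1109·(-307) ≡ 1 (mod 8304), i.e. 1109⁻¹ ≡ 7997.
Then x ≡ 7997·6809 ≡ 2245 (mod 8304); the smallest non-negative solution is x = 2245.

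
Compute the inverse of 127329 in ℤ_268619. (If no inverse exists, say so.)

146941

Extended Euclidean algorithm:
268619 = 2*127329 + 13961
127329 = 9*13961 + 1680
13961 = 8*1680 + 521
1680 = 3*521 + 117
521 = 4*117 + 53
117 = 2*53 + 11
53 = 4*11 + 9
11 = 1*9 + 2
9 = 4*2 + 1
2 = 2*1 + 0
gcd = 1, so the inverse exists. Back-substitute:
1 = 9 − 4·2
1 = −4·11 + 5·9
1 = 5·53 − 24·11
1 = −24·117 + 53·53
1 = 53·521 − 236·117
1 = −236·1680 + 761·521
1 = 761·13961 − 6324·1680
1 = −6324·127329 + 57677·13961
1 = 57677·268619 − 121678·127329
Hence 127329⁻¹ ≡ -121678 ≡ 146941 (mod 268619).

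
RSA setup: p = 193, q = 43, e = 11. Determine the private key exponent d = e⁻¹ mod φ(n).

φ(n) = (p−1)(q−1) = 192·42 = 8064.
Need d with 11·d ≡ 1 (mod 8064). Apply the extended Euclidean algorithm:
8064 = 733·11 + 1
11 = 11·1 + 0
Back-substitute:
1 = 8064 − 733·11
So 11·(-733) ≡ 1 (mod 8064), hence d ≡ -733 ≡ 7331 (mod 8064).

7331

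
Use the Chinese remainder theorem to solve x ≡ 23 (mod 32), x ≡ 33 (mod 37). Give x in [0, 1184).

Write x = 23 + 32·k. Then 32·k ≡ 33 − 23 ≡ 10 (mod 37).
Need 32⁻¹ mod 37. Extended Euclid on (37, 32):
37 = 1×32 + 5
32 = 6×5 + 2
5 = 2×2 + 1
2 = 2×1 + 0
Back-substitute:
1 = 5 − 2·2
1 = −2·32 + 13·5
1 = 13·37 − 15·32
32⁻¹ ≡ 22 (mod 37), so k ≡ 22·10 ≡ 35 (mod 37).
x = 23 + 32·35 = 1143.

1143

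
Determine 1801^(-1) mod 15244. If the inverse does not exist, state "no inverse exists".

6145

Apply the Euclidean algorithm to 15244 and 1801:
15244 = 8·1801 + 836
1801 = 2·836 + 129
836 = 6·129 + 62
129 = 2·62 + 5
62 = 12·5 + 2
5 = 2·2 + 1
2 = 2·1 + 0
The gcd is 1. Working backward:
1 = 5 − 2·2
1 = −2·62 + 25·5
1 = 25·129 − 52·62
1 = −52·836 + 337·129
1 = 337·1801 − 726·836
1 = −726·15244 + 6145·1801
So 1801·6145 ≡ 1 (mod 15244).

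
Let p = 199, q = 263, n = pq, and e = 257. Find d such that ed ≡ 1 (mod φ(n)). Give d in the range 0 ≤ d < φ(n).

φ(n) = (p−1)(q−1) = 198·262 = 51876.
Need d with 257·d ≡ 1 (mod 51876). Apply the extended Euclidean algorithm:
51876 = 201·257 + 219
257 = 1·219 + 38
219 = 5·38 + 29
38 = 1·29 + 9
29 = 3·9 + 2
9 = 4·2 + 1
2 = 2·1 + 0
Back-substitute:
1 = 9 − 4·2
1 = −4·29 + 13·9
1 = 13·38 − 17·29
1 = −17·219 + 98·38
1 = 98·257 − 115·219
1 = −115·51876 + 23213·257
So 257·23213 ≡ 1 (mod 51876), hence d = 23213.

23213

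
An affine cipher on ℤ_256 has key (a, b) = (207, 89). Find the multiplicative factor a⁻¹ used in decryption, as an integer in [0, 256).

Apply the Euclidean algorithm to 256 and 207:
256 = 1*207 + 49
207 = 4*49 + 11
49 = 4*11 + 5
11 = 2*5 + 1
5 = 5*1 + 0
The gcd is 1. Working backward:
1 = 11 − 2·5
1 = −2·49 + 9·11
1 = 9·207 − 38·49
1 = −38·256 + 47·207
So 207·47 ≡ 1 (mod 256).

47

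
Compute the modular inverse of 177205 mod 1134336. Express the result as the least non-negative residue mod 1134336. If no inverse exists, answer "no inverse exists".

no inverse exists

Euclidean algorithm on 1134336, 177205:
1134336 = 6*177205 + 71106
177205 = 2*71106 + 34993
71106 = 2*34993 + 1120
34993 = 31*1120 + 273
1120 = 4*273 + 28
273 = 9*28 + 21
28 = 1*21 + 7
21 = 3*7 + 0
The gcd is 7, not 1, hence no inverse exists.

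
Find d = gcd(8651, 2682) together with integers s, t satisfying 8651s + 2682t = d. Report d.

Apply Euclid's algorithm to 8651 and 2682:
8651 = 3×2682 + 605
2682 = 4×605 + 262
605 = 2×262 + 81
262 = 3×81 + 19
81 = 4×19 + 5
19 = 3×5 + 4
5 = 1×4 + 1
4 = 4×1 + 0
gcd(8651, 2682) = 1.
Working backward:
1 = 5 − 4
1 = −19 + 4·5
1 = 4·81 − 17·19
1 = −17·262 + 55·81
1 = 55·605 − 127·262
1 = −127·2682 + 563·605
1 = 563·8651 − 1816·2682
So 1 = (563)·8651 + (-1816)·2682.

1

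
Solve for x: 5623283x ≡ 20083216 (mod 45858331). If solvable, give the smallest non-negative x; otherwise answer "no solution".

33860962

First find gcd(5623283, 45858331):
45858331 = 8×5623283 + 872067
5623283 = 6×872067 + 390881
872067 = 2×390881 + 90305
390881 = 4×90305 + 29661
90305 = 3×29661 + 1322
29661 = 22×1322 + 577
1322 = 2×577 + 168
577 = 3×168 + 73
168 = 2×73 + 22
73 = 3×22 + 7
22 = 3×7 + 1
7 = 7×1 + 0
gcd = 1, so a unique solution mod 45858331 exists.
Back-substitute for the Bézout coefficients:
1 = 22 − 3·7
1 = −3·73 + 10·22
1 = 10·168 − 23·73
1 = −23·577 + 79·168
1 = 79·1322 − 181·577
1 = −181·29661 + 4061·1322
1 = 4061·90305 − 12364·29661
1 = −12364·390881 + 53517·90305
1 = 53517·872067 − 119398·390881
1 = −119398·5623283 + 769905·872067
1 = 769905·45858331 − 6278638·5623283
So 5623283·(-6278638) ≡ 1 (mod 45858331), giving 5623283⁻¹ ≡ 39579693.
x ≡ 5623283⁻¹·20083216 ≡ 39579693·20083216 ≡ 33860962 (mod 45858331).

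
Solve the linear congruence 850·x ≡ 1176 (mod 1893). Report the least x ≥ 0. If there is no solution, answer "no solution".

First find gcd(850, 1893):
1893 = 2·850 + 193
850 = 4·193 + 78
193 = 2·78 + 37
78 = 2·37 + 4
37 = 9·4 + 1
4 = 4·1 + 0
gcd = 1, so a unique solution mod 1893 exists.
Back-substitute for the Bézout coefficients:
1 = 37 − 9·4
1 = −9·78 + 19·37
1 = 19·193 − 47·78
1 = −47·850 + 207·193
1 = 207·1893 − 461·850
So 850·(-461) ≡ 1 (mod 1893), giving 850⁻¹ ≡ 1432.
x ≡ 850⁻¹·1176 ≡ 1432·1176 ≡ 1155 (mod 1893).

1155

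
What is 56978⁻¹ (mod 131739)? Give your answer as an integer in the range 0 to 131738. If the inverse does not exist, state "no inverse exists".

Run Euclid on (131739, 56978):
131739 = 2·56978 + 17783
56978 = 3·17783 + 3629
17783 = 4·3629 + 3267
3629 = 1·3267 + 362
3267 = 9·362 + 9
362 = 40·9 + 2
9 = 4·2 + 1
2 = 2·1 + 0
The gcd is 1. Working backward:
1 = 9 − 4·2
1 = −4·362 + 161·9
1 = 161·3267 − 1453·362
1 = −1453·3629 + 1614·3267
1 = 1614·17783 − 7909·3629
1 = −7909·56978 + 25341·17783
1 = 25341·131739 − 58591·56978
So 56978·(-58591) ≡ 1 (mod 131739), and -58591 ≡ 73148 (mod 131739).

73148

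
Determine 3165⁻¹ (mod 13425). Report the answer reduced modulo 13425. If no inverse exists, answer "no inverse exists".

no inverse exists

Euclidean algorithm on 13425, 3165:
13425 = 4×3165 + 765
3165 = 4×765 + 105
765 = 7×105 + 30
105 = 3×30 + 15
30 = 2×15 + 0
The gcd is 15, not 1, hence no inverse exists.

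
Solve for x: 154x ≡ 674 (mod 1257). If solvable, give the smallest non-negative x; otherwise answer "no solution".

First find gcd(154, 1257):
1257 = 8*154 + 25
154 = 6*25 + 4
25 = 6*4 + 1
4 = 4*1 + 0
gcd = 1, so a unique solution mod 1257 exists.
Back-substitute for the Bézout coefficients:
1 = 25 − 6·4
1 = −6·154 + 37·25
1 = 37·1257 − 302·154
So 154·(-302) ≡ 1 (mod 1257), giving 154⁻¹ ≡ 955.
x ≡ 154⁻¹·674 ≡ 955·674 ≡ 86 (mod 1257).

86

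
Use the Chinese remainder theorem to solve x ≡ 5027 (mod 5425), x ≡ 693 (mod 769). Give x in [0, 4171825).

Write x = 5027 + 5425·k. Then 5425·k ≡ 693 − 5027 ≡ 280 (mod 769).
Need 5425⁻¹ mod 769. Extended Euclid on (769, 42):
769 = 18*42 + 13
42 = 3*13 + 3
13 = 4*3 + 1
3 = 3*1 + 0
Back-substitute:
1 = 13 − 4·3
1 = −4·42 + 13·13
1 = 13·769 − 238·42
5425⁻¹ ≡ 531 (mod 769), so k ≡ 531·280 ≡ 263 (mod 769).
x = 5027 + 5425·263 = 1431802.

1431802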